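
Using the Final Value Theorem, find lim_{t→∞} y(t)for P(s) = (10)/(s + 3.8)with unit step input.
FVT: lim_{t→∞} y(t) = lim_{s→0} s*Y(s) where Y(s) = P(s)/s.
= lim_{s→0} P(s) = P(0) = num(0)/den(0) = 10/3.8 = 2.632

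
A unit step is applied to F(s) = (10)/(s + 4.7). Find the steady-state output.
FVT: lim_{t→∞} y(t) = lim_{s→0} s*Y(s) where Y(s) = F(s)/s.
= lim_{s→0} F(s) = F(0) = num(0)/den(0) = 10/4.7 = 2.128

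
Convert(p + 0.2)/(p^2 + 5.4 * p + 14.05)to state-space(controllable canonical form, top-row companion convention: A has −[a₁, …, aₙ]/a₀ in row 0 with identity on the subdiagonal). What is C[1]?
Reachable canonical form: C = numerator coefficients (right-aligned, zero-padded to length n).
num = p + 0.2, C = [[1, 0.2]].
C[1] = 0.2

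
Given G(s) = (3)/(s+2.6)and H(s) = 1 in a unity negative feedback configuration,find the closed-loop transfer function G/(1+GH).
Closed-loop T = G/(1+GH).
Numerator: G_num * H_den = 3.
Denominator: G_den * H_den + G_num * H_num = (s + 2.6) + (3) = s + 5.6.
T(s) = (3)/(s + 5.6)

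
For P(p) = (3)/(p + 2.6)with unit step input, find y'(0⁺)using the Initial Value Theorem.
IVT: y'(0⁺) = lim_{p→∞} p²·Y(p) = lim_{p→∞} p·P(p).
deg(num) = 0, deg(den) = 1, relative degree = 1, so p·P(p) → (leading num)/(leading den) = 3/1 = 3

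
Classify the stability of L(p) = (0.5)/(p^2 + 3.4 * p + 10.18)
Denominator: p^2 + 3.4*p + 10.18. Poles: -1.7 + 2.7j, -1.7 - 2.7j. Stable (all poles in LHP)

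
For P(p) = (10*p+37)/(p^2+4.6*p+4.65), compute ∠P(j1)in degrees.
Substitute p = j*1: P(j1) = 5.25049 - 3.87733j.
∠P(j1) = atan2(Im, Re) = atan2(-3.87733, 5.25049) = -36.44°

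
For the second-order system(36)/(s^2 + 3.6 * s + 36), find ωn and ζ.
Standard form: ωn²/(s²+2ζωn·s+ωn²).
const=36=ωn² → ωn=6, s coeff=3.6=2ζωn → ζ=0.3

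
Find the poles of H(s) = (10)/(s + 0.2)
Set denominator = 0: s + 0.2 = 0 → Poles: -0.2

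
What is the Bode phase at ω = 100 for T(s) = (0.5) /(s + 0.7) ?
Substitute s = j*100: T(j100) = 3.49983e-05 - 0.00499976j.
∠T(j100) = atan2(Im, Re) = atan2(-0.00499976, 3.49983e-05) = -89.60°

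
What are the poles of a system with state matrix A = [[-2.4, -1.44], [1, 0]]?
Eigenvalues solve det(λI - A) = 0.
Characteristic polynomial: λ^2 + 2.4*λ + 1.44 = 0.
Factor: (λ + 1.2)(λ + 1.2) = 0.
Roots: -1.2, -1.2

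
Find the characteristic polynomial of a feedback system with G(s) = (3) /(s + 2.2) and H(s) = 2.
Characteristic poly = G_den * H_den + G_num * H_num = (s + 2.2) + (6) = s + 8.2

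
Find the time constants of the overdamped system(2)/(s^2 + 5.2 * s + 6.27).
Overdamped: real poles at -1.9, -3.3. τ = -1/pole → τ₁ = 0.5263, τ₂ = 0.303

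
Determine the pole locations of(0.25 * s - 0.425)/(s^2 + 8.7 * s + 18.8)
Set denominator = 0: s^2 + 8.7*s + 18.8 = (s + 4.7)(s + 4) = 0 → Poles: -4, -4.7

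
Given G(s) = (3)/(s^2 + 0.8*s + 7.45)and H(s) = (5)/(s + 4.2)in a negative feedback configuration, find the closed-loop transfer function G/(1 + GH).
Closed-loop T = G/(1+GH).
Numerator: G_num * H_den = 3*s + 12.6.
Denominator: G_den * H_den + G_num * H_num = (s^3 + 5*s^2 + 10.81*s + 31.29) + (15) = s^3 + 5*s^2 + 10.81*s + 46.29.
T(s) = (3*s + 12.6)/(s^3 + 5*s^2 + 10.81*s + 46.29)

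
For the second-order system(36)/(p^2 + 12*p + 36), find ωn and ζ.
Standard form: ωn²/(p²+2ζωn·p+ωn²).
const=36=ωn² → ωn=6, p coeff=12=2ζωn → ζ=1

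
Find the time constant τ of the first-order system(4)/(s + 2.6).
First-order system: τ = -1/pole. Pole = -2.6. τ = -1/(-2.6) = 0.3846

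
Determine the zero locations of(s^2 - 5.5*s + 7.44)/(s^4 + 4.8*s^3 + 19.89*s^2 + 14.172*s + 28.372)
Set numerator = 0: s^2 - 5.5*s + 7.44 = (s - 2.4)(s - 3.1) = 0 → Zeros: 2.4, 3.1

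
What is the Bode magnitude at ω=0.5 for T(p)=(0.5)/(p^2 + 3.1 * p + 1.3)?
Substitute p = j*0.5: T(j0.5) = 0.149786 - 0.221113j.
|T(j0.5)| = sqrt(Re² + Im²) = 0.2671.
20*log₁₀(0.2671) = -11.47 dB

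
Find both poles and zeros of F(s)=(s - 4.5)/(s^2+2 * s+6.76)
Set denominator = 0: s^2 + 2*s + 6.76 = 0 → Poles: -1 + 2.4j, -1 - 2.4j
Set numerator = 0: s - 4.5 = 0 → Zeros: 4.5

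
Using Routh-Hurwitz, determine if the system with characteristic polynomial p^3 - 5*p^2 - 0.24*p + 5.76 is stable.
Routh array:
p^3: [1, -0.24]; p^2: [-5, 5.76]; p^1: [0.912]; p^0: [5.76]
First column: [1, -5, 0.912, 5.76]. Sign changes = 2.
No, unstable (2 RHP root(s))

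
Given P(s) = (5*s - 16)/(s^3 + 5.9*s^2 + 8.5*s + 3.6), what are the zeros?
Set numerator = 0: 5*s - 16 = 0 → Zeros: 3.2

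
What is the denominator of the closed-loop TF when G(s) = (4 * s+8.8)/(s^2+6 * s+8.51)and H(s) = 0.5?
Characteristic poly = G_den * H_den + G_num * H_num = (s^2 + 6*s + 8.51) + (2*s + 4.4) = s^2 + 8*s + 12.91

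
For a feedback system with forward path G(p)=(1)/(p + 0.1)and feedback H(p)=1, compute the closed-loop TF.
Closed-loop T = G/(1+GH).
Numerator: G_num * H_den = 1.
Denominator: G_den * H_den + G_num * H_num = (p + 0.1) + (1) = p + 1.1.
T(p) = (1)/(p + 1.1)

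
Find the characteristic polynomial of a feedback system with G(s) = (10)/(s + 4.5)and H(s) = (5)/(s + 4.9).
Characteristic poly = G_den * H_den + G_num * H_num = (s^2 + 9.4*s + 22.05) + (50) = s^2 + 9.4*s + 72.05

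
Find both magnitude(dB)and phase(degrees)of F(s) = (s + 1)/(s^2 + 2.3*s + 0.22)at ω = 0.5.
Substitute s = j*0.5: F(j0.5) = 0.411818 - 0.880308j.
|F| = 20*log₁₀(sqrt(Re²+Im²)) = -0.25 dB.
∠F = atan2(Im, Re) = -64.93°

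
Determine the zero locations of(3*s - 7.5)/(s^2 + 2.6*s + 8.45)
Set numerator = 0: 3*s - 7.5 = 0 → Zeros: 2.5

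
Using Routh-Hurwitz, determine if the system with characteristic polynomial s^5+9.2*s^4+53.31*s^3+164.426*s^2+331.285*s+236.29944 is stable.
Routh array:
s^5: [1, 53.31, 331.285]; s^4: [9.2, 164.426, 236.29944]; s^3: [35.4376, 305.6]; s^2: [85.0887, 236.29944]; s^1: [207.187]; s^0: [236.29944]
First column: [1, 9.2, 35.4376, 85.0887, 207.187, 236.29944]. Sign changes = 0.
Yes, stable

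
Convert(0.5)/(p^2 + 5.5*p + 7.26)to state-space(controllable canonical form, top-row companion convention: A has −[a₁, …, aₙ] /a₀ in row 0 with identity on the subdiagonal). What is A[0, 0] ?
Reachable canonical form for den = p^2 + 5.5*p + 7.26: top row of A = -[a₁,a₂,...,aₙ]/a₀, ones on the subdiagonal, zeros elsewhere.
A = [[-5.5, -7.26], [1, 0]].
A[0,0] = -5.5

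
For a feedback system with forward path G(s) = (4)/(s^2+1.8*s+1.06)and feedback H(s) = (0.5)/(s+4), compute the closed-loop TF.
Closed-loop T = G/(1+GH).
Numerator: G_num * H_den = 4*s + 16.
Denominator: G_den * H_den + G_num * H_num = (s^3 + 5.8*s^2 + 8.26*s + 4.24) + (2) = s^3 + 5.8*s^2 + 8.26*s + 6.24.
T(s) = (4*s + 16)/(s^3 + 5.8*s^2 + 8.26*s + 6.24)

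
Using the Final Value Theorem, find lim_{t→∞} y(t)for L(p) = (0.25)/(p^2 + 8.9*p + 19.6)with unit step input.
FVT: lim_{t→∞} y(t) = lim_{p→0} p*Y(p) where Y(p) = L(p)/p.
= lim_{p→0} L(p) = L(0) = num(0)/den(0) = 0.25/19.6 = 0.01276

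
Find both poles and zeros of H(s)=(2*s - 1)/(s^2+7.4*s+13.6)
Set denominator = 0: s^2 + 7.4*s + 13.6 = (s + 4)(s + 3.4) = 0 → Poles: -3.4, -4
Set numerator = 0: 2*s - 1 = 0 → Zeros: 0.5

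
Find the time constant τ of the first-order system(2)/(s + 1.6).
First-order system: τ = -1/pole. Pole = -1.6. τ = -1/(-1.6) = 0.625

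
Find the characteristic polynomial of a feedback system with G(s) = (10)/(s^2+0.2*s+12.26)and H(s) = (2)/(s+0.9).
Characteristic poly = G_den * H_den + G_num * H_num = (s^3 + 1.1*s^2 + 12.44*s + 11.034) + (20) = s^3 + 1.1*s^2 + 12.44*s + 31.034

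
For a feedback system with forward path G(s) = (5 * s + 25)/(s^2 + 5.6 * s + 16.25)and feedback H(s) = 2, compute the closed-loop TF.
Closed-loop T = G/(1+GH).
Numerator: G_num * H_den = 5*s + 25.
Denominator: G_den * H_den + G_num * H_num = (s^2 + 5.6*s + 16.25) + (10*s + 50) = s^2 + 15.6*s + 66.25.
T(s) = (5*s + 25)/(s^2 + 15.6*s + 66.25)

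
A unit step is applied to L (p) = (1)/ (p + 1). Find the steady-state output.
FVT: lim_{t→∞} y(t) = lim_{p→0} p*Y(p) where Y(p) = L(p)/p.
= lim_{p→0} L(p) = L(0) = num(0)/den(0) = 1/1 = 1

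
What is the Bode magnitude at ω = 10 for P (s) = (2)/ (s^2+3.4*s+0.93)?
Substitute s = j*10: P(j10) = -0.0180606 - 0.00619824j.
|P(j10)| = sqrt(Re² + Im²) = 0.01909.
20*log₁₀(0.01909) = -34.38 dB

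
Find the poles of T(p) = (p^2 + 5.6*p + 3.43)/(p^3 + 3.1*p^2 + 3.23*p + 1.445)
Set denominator = 0: p^3 + 3.1*p^2 + 3.23*p + 1.445 = (p + 1.7)(p^2 + 1.4*p + 0.85) = 0 → Poles: -0.7 + 0.6j, -0.7 - 0.6j, -1.7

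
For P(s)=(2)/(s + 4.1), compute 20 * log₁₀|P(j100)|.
Substitute s = j*100: P(j100) = 0.000818624 - 0.0199664j.
|P(j100)| = sqrt(Re² + Im²) = 0.01998.
20*log₁₀(0.01998) = -33.99 dB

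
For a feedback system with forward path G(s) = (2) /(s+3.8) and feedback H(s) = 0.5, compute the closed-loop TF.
Closed-loop T = G/(1+GH).
Numerator: G_num * H_den = 2.
Denominator: G_den * H_den + G_num * H_num = (s + 3.8) + (1) = s + 4.8.
T(s) = (2)/(s + 4.8)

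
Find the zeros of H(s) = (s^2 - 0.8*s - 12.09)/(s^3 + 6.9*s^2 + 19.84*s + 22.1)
Set numerator = 0: s^2 - 0.8*s - 12.09 = (s - 3.9)(s + 3.1) = 0 → Zeros: -3.1, 3.9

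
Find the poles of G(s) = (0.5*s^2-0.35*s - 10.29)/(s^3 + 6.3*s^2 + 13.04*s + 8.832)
Set denominator = 0: s^3 + 6.3*s^2 + 13.04*s + 8.832 = (s + 2.3)(s + 2.4)(s + 1.6) = 0 → Poles: -1.6, -2.3, -2.4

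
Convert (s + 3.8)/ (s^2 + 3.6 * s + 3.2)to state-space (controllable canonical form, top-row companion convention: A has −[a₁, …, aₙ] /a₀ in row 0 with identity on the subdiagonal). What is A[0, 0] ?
Reachable canonical form for den = s^2 + 3.6*s + 3.2: top row of A = -[a₁,a₂,...,aₙ]/a₀, ones on the subdiagonal, zeros elsewhere.
A = [[-3.6, -3.2], [1, 0]].
A[0,0] = -3.6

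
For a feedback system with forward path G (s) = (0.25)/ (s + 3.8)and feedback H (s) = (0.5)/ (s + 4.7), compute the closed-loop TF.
Closed-loop T = G/(1+GH).
Numerator: G_num * H_den = 0.25*s + 1.175.
Denominator: G_den * H_den + G_num * H_num = (s^2 + 8.5*s + 17.86) + (0.125) = s^2 + 8.5*s + 17.985.
T(s) = (0.25*s + 1.175)/(s^2 + 8.5*s + 17.985)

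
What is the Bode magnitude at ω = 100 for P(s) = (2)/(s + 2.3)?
Substitute s = j*100: P(j100) = 0.000459757 - 0.0199894j.
|P(j100)| = sqrt(Re² + Im²) = 0.01999.
20*log₁₀(0.01999) = -33.98 dB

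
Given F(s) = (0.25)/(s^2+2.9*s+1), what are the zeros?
Numerator is a nonzero constant (0.25) → Zeros: none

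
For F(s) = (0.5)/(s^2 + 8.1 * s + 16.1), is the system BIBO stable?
Denominator: s^2 + 8.1*s + 16.1 = (s + 3.5)(s + 4.6). Poles: -3.5, -4.6. All Re(p)<0: Yes (stable)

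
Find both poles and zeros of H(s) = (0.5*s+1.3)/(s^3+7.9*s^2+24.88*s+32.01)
Set denominator = 0: s^3 + 7.9*s^2 + 24.88*s + 32.01 = (s + 3.3)(s^2 + 4.6*s + 9.7) = 0 → Poles: -2.3 + 2.1j, -2.3 - 2.1j, -3.3
Set numerator = 0: 0.5*s + 1.3 = 0 → Zeros: -2.6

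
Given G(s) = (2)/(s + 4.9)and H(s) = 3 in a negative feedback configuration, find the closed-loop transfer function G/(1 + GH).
Closed-loop T = G/(1+GH).
Numerator: G_num * H_den = 2.
Denominator: G_den * H_den + G_num * H_num = (s + 4.9) + (6) = s + 10.9.
T(s) = (2)/(s + 10.9)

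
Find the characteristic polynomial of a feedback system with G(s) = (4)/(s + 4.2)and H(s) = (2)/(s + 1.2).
Characteristic poly = G_den * H_den + G_num * H_num = (s^2 + 5.4*s + 5.04) + (8) = s^2 + 5.4*s + 13.04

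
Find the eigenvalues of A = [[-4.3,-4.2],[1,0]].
Eigenvalues solve det(λI - A) = 0.
Characteristic polynomial: λ^2 + 4.3*λ + 4.2 = 0.
Factor: (λ + 1.5)(λ + 2.8) = 0.
Roots: -1.5, -2.8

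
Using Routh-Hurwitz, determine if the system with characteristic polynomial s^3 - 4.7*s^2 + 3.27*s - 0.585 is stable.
Routh array:
s^3: [1, 3.27]; s^2: [-4.7, -0.585]; s^1: [3.14553]; s^0: [-0.585]
First column: [1, -4.7, 3.14553, -0.585]. Sign changes = 3.
No, unstable (3 RHP root(s))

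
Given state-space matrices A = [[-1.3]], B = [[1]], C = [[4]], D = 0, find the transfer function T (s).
T(s) = C(sI - A)⁻¹B + D.
Characteristic polynomial det(sI - A) = s + 1.3.
Numerator from C·adj(sI-A)·B + D·det(sI-A) = 4.
T(s) = (4)/(s + 1.3)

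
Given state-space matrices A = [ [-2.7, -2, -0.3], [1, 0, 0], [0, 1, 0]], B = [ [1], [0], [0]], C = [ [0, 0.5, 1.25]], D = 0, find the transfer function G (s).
G(s) = C(sI - A)⁻¹B + D.
Characteristic polynomial det(sI - A) = s^3 + 2.7*s^2 + 2*s + 0.3.
Numerator from C·adj(sI-A)·B + D·det(sI-A) = 0.5*s + 1.25.
G(s) = (0.5*s + 1.25)/(s^3 + 2.7*s^2 + 2*s + 0.3)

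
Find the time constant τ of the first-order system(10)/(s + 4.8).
First-order system: τ = -1/pole. Pole = -4.8. τ = -1/(-4.8) = 0.2083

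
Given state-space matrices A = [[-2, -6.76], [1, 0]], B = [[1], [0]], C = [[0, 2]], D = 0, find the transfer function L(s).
L(s) = C(sI - A)⁻¹B + D.
Characteristic polynomial det(sI - A) = s^2 + 2*s + 6.76.
Numerator from C·adj(sI-A)·B + D·det(sI-A) = 2.
L(s) = (2)/(s^2 + 2*s + 6.76)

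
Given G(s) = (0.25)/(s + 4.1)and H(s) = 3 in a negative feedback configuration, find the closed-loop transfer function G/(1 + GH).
Closed-loop T = G/(1+GH).
Numerator: G_num * H_den = 0.25.
Denominator: G_den * H_den + G_num * H_num = (s + 4.1) + (0.75) = s + 4.85.
T(s) = (0.25)/(s + 4.85)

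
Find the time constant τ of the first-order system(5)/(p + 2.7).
First-order system: τ = -1/pole. Pole = -2.7. τ = -1/(-2.7) = 0.3704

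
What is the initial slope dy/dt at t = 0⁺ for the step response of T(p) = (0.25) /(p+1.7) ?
IVT: y'(0⁺) = lim_{p→∞} p²·Y(p) = lim_{p→∞} p·T(p).
deg(num) = 0, deg(den) = 1, relative degree = 1, so p·T(p) → (leading num)/(leading den) = 0.25/1 = 0.25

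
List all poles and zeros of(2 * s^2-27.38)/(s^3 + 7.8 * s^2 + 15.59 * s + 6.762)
Set denominator = 0: s^3 + 7.8*s^2 + 15.59*s + 6.762 = (s + 4.9)(s + 0.6)(s + 2.3) = 0 → Poles: -0.6, -2.3, -4.9
Set numerator = 0: 2*s^2 - 27.38 = 2*(s + 3.7)(s - 3.7) = 0 → Zeros: -3.7, 3.7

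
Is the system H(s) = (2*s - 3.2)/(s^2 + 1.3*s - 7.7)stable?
Denominator: s^2 + 1.3*s - 7.7 = (s - 2.2)(s + 3.5). Poles: -3.5, 2.2. All Re(p)<0: No (unstable)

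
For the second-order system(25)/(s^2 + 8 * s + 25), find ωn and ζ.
Standard form: ωn²/(s²+2ζωn·s+ωn²).
const=25=ωn² → ωn=5, s coeff=8=2ζωn → ζ=0.8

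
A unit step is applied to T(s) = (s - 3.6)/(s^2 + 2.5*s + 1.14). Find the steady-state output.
FVT: lim_{t→∞} y(t) = lim_{s→0} s*Y(s) where Y(s) = T(s)/s.
= lim_{s→0} T(s) = T(0) = num(0)/den(0) = -3.6/1.14 = -3.158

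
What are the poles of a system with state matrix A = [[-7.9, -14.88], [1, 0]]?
Eigenvalues solve det(λI - A) = 0.
Characteristic polynomial: λ^2 + 7.9*λ + 14.88 = 0.
Factor: (λ + 4.8)(λ + 3.1) = 0.
Roots: -3.1, -4.8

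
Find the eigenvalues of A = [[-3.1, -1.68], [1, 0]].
Eigenvalues solve det(λI - A) = 0.
Characteristic polynomial: λ^2 + 3.1*λ + 1.68 = 0.
Factor: (λ + 0.7)(λ + 2.4) = 0.
Roots: -0.7, -2.4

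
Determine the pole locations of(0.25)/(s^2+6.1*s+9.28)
Set denominator = 0: s^2 + 6.1*s + 9.28 = (s + 3.2)(s + 2.9) = 0 → Poles: -2.9, -3.2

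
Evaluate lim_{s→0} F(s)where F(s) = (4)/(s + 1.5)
DC gain = F(0) = num(0)/den(0) = 4/1.5 = 2.667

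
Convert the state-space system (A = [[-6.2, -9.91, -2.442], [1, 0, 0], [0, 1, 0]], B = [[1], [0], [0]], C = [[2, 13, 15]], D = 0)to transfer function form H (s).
H(s) = C(sI - A)⁻¹B + D.
Characteristic polynomial det(sI - A) = s^3 + 6.2*s^2 + 9.91*s + 2.442.
Numerator from C·adj(sI-A)·B + D·det(sI-A) = 2*s^2 + 13*s + 15.
H(s) = (2*s^2 + 13*s + 15)/(s^3 + 6.2*s^2 + 9.91*s + 2.442)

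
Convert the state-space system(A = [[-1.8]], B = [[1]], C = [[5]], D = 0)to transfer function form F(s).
F(s) = C(sI - A)⁻¹B + D.
Characteristic polynomial det(sI - A) = s + 1.8.
Numerator from C·adj(sI-A)·B + D·det(sI-A) = 5.
F(s) = (5)/(s + 1.8)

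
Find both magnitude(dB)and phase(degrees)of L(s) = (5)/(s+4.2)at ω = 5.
Substitute s = j*5: L(j5) = 0.492495 - 0.586304j.
|L| = 20*log₁₀(sqrt(Re²+Im²)) = -2.32 dB.
∠L = atan2(Im, Re) = -49.97°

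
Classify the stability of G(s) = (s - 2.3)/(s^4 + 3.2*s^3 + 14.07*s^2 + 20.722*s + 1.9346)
Denominator: s^4 + 3.2*s^3 + 14.07*s^2 + 20.722*s + 1.9346 = (s + 1.7)(s + 0.1)(s^2 + 1.4*s + 11.38). Poles: -0.1, -0.7 + 3.3j, -0.7 - 3.3j, -1.7. Stable (all poles in LHP)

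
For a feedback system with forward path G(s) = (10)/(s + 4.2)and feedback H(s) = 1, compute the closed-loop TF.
Closed-loop T = G/(1+GH).
Numerator: G_num * H_den = 10.
Denominator: G_den * H_den + G_num * H_num = (s + 4.2) + (10) = s + 14.2.
T(s) = (10)/(s + 14.2)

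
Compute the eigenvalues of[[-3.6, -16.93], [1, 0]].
Eigenvalues solve det(λI - A) = 0.
Characteristic polynomial: λ^2 + 3.6*λ + 16.93 = 0.
Roots: -1.8 + 3.7j, -1.8 - 3.7j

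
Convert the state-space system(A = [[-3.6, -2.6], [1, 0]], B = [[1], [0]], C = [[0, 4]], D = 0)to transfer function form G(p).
G(p) = C(pI - A)⁻¹B + D.
Characteristic polynomial det(pI - A) = p^2 + 3.6*p + 2.6.
Numerator from C·adj(pI-A)·B + D·det(pI-A) = 4.
G(p) = (4)/(p^2 + 3.6*p + 2.6)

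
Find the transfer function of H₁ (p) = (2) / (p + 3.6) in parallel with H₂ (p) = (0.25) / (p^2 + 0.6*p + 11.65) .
Parallel: H = H₁ + H₂ = (n₁·d₂ + n₂·d₁)/(d₁·d₂).
n₁·d₂ = 2*p^2 + 1.2*p + 23.3. n₂·d₁ = 0.25*p + 0.9. Sum = 2*p^2 + 1.45*p + 24.2. d₁·d₂ = p^3 + 4.2*p^2 + 13.81*p + 41.94.
H(p) = (2*p^2 + 1.45*p + 24.2)/(p^3 + 4.2*p^2 + 13.81*p + 41.94)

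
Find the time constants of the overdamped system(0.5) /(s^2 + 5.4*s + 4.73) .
Overdamped: real poles at -4.3, -1.1. τ = -1/pole → τ₁ = 0.2326, τ₂ = 0.9091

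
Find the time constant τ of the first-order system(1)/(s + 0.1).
First-order system: τ = -1/pole. Pole = -0.1. τ = -1/(-0.1) = 10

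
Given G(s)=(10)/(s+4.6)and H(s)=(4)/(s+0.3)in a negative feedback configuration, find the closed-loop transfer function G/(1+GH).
Closed-loop T = G/(1+GH).
Numerator: G_num * H_den = 10*s + 3.
Denominator: G_den * H_den + G_num * H_num = (s^2 + 4.9*s + 1.38) + (40) = s^2 + 4.9*s + 41.38.
T(s) = (10*s + 3)/(s^2 + 4.9*s + 41.38)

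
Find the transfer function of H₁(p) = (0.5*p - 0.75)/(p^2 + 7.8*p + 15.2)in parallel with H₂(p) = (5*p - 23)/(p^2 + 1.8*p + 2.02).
Parallel: H = H₁ + H₂ = (n₁·d₂ + n₂·d₁)/(d₁·d₂).
n₁·d₂ = 0.5*p^3 + 0.15*p^2 - 0.34*p - 1.515. n₂·d₁ = 5*p^3 + 16*p^2 - 103.4*p - 349.6. Sum = 5.5*p^3 + 16.15*p^2 - 103.74*p - 351.115. d₁·d₂ = p^4 + 9.6*p^3 + 31.26*p^2 + 43.116*p + 30.704.
H(p) = (5.5*p^3 + 16.15*p^2 - 103.74*p - 351.115)/(p^4 + 9.6*p^3 + 31.26*p^2 + 43.116*p + 30.704)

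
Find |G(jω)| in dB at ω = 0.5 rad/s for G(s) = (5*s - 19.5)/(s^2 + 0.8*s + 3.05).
Substitute s = j*0.5: G(j0.5) = -6.7 + 1.85j.
|G(j0.5)| = sqrt(Re² + Im²) = 6.951.
20*log₁₀(6.951) = 16.84 dB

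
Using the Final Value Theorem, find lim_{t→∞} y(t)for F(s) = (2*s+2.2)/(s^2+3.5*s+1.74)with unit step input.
FVT: lim_{t→∞} y(t) = lim_{s→0} s*Y(s) where Y(s) = F(s)/s.
= lim_{s→0} F(s) = F(0) = num(0)/den(0) = 2.2/1.74 = 1.264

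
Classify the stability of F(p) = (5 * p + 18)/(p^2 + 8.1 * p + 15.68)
Denominator: p^2 + 8.1*p + 15.68 = (p + 4.9)(p + 3.2). Poles: -3.2, -4.9. Stable (all poles in LHP)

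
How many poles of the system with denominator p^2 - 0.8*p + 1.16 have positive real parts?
Poles: 0.4 + 1j, 0.4 - 1j. RHP poles (Re>0): 2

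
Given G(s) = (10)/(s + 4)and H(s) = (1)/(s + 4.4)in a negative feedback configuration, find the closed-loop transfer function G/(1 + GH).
Closed-loop T = G/(1+GH).
Numerator: G_num * H_den = 10*s + 44.
Denominator: G_den * H_den + G_num * H_num = (s^2 + 8.4*s + 17.6) + (10) = s^2 + 8.4*s + 27.6.
T(s) = (10*s + 44)/(s^2 + 8.4*s + 27.6)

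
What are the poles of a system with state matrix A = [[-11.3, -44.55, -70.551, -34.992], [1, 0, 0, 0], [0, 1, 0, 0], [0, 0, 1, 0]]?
Eigenvalues solve det(λI - A) = 0.
Characteristic polynomial: λ^4 + 11.3*λ^3 + 44.55*λ^2 + 70.551*λ + 34.992 = 0.
Factor: (λ + 0.9)(λ + 3.2)(λ + 4.5)(λ + 2.7) = 0.
Roots: -0.9, -2.7, -3.2, -4.5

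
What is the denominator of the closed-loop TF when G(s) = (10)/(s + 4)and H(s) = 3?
Characteristic poly = G_den * H_den + G_num * H_num = (s + 4) + (30) = s + 34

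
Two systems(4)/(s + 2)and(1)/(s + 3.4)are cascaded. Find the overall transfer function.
Series: H = H₁ · H₂ = (n₁·n₂)/(d₁·d₂).
Num: n₁·n₂ = 4. Den: d₁·d₂ = s^2 + 5.4*s + 6.8.
H(s) = (4)/(s^2 + 5.4*s + 6.8)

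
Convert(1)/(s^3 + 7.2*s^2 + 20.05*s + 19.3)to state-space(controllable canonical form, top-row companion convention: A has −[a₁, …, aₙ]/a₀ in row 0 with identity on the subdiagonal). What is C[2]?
Reachable canonical form: C = numerator coefficients (right-aligned, zero-padded to length n).
num = 1, C = [[0, 0, 1]].
C[2] = 1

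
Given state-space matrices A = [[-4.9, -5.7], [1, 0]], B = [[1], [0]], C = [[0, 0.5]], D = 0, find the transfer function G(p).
G(p) = C(pI - A)⁻¹B + D.
Characteristic polynomial det(pI - A) = p^2 + 4.9*p + 5.7.
Numerator from C·adj(pI-A)·B + D·det(pI-A) = 0.5.
G(p) = (0.5)/(p^2 + 4.9*p + 5.7)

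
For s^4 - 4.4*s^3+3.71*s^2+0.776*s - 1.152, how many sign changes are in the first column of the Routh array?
Routh array:
s^4: [1, 3.71, -1.152]; s^3: [-4.4, 0.776]; s^2: [3.88636, -1.152]; s^1: [-0.528253]; s^0: [-1.152]
First column: [1, -4.4, 3.88636, -0.528253, -1.152]. Sign changes = 3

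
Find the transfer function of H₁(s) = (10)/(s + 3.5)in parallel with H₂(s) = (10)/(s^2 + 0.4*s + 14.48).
Parallel: H = H₁ + H₂ = (n₁·d₂ + n₂·d₁)/(d₁·d₂).
n₁·d₂ = 10*s^2 + 4*s + 144.8. n₂·d₁ = 10*s + 35. Sum = 10*s^2 + 14*s + 179.8. d₁·d₂ = s^3 + 3.9*s^2 + 15.88*s + 50.68.
H(s) = (10*s^2 + 14*s + 179.8)/(s^3 + 3.9*s^2 + 15.88*s + 50.68)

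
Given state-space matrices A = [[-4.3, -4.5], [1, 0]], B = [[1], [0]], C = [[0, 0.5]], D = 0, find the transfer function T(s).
T(s) = C(sI - A)⁻¹B + D.
Characteristic polynomial det(sI - A) = s^2 + 4.3*s + 4.5.
Numerator from C·adj(sI-A)·B + D·det(sI-A) = 0.5.
T(s) = (0.5)/(s^2 + 4.3*s + 4.5)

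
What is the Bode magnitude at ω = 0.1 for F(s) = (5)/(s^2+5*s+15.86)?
Substitute s = j*0.1: F(j0.1) = 0.315144 - 0.00994144j.
|F(j0.1)| = sqrt(Re² + Im²) = 0.3153.
20*log₁₀(0.3153) = -10.03 dB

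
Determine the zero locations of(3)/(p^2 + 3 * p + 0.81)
Numerator is a nonzero constant (3) → Zeros: none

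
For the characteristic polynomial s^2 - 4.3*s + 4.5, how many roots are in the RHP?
s^2 - 4.3*s + 4.5 = (s - 2.5)(s - 1.8). Poles: 1.8, 2.5. RHP poles (Re>0): 2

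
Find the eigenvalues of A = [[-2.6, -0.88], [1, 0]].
Eigenvalues solve det(λI - A) = 0.
Characteristic polynomial: λ^2 + 2.6*λ + 0.88 = 0.
Factor: (λ + 2.2)(λ + 0.4) = 0.
Roots: -0.4, -2.2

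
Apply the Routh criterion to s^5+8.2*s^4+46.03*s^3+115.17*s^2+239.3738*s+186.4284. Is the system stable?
Routh array:
s^5: [1, 46.03, 239.3738]; s^4: [8.2, 115.17, 186.4284]; s^3: [31.9849, 216.639]; s^2: [59.6301, 186.4284]; s^1: [116.641]; s^0: [186.4284]
First column: [1, 8.2, 31.9849, 59.6301, 116.641, 186.4284]. Sign changes = 0.
Yes, stable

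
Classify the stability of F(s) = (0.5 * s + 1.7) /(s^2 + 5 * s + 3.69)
Denominator: s^2 + 5*s + 3.69 = (s + 0.9)(s + 4.1). Poles: -0.9, -4.1. Stable (all poles in LHP)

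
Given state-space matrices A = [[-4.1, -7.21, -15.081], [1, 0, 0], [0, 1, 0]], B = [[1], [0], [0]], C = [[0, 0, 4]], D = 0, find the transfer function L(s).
L(s) = C(sI - A)⁻¹B + D.
Characteristic polynomial det(sI - A) = s^3 + 4.1*s^2 + 7.21*s + 15.081.
Numerator from C·adj(sI-A)·B + D·det(sI-A) = 4.
L(s) = (4)/(s^3 + 4.1*s^2 + 7.21*s + 15.081)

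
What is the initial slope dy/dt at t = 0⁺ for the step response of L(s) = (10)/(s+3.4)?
IVT: y'(0⁺) = lim_{s→∞} s²·Y(s) = lim_{s→∞} s·L(s).
deg(num) = 0, deg(den) = 1, relative degree = 1, so s·L(s) → (leading num)/(leading den) = 10/1 = 10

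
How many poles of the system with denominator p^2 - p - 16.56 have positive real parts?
p^2 - p - 16.56 = (p - 4.6)(p + 3.6). Poles: -3.6, 4.6. RHP poles (Re>0): 1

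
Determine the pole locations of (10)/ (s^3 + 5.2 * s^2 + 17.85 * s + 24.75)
Set denominator = 0: s^3 + 5.2*s^2 + 17.85*s + 24.75 = (s + 2.2)(s^2 + 3*s + 11.25) = 0 → Poles: -1.5 + 3j, -1.5 - 3j, -2.2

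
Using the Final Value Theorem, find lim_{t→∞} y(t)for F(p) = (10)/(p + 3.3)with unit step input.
FVT: lim_{t→∞} y(t) = lim_{p→0} p*Y(p) where Y(p) = F(p)/p.
= lim_{p→0} F(p) = F(0) = num(0)/den(0) = 10/3.3 = 3.03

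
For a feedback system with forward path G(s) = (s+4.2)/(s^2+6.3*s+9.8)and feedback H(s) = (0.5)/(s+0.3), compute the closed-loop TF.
Closed-loop T = G/(1+GH).
Numerator: G_num * H_den = s^2 + 4.5*s + 1.26.
Denominator: G_den * H_den + G_num * H_num = (s^3 + 6.6*s^2 + 11.69*s + 2.94) + (0.5*s + 2.1) = s^3 + 6.6*s^2 + 12.19*s + 5.04.
T(s) = (s^2 + 4.5*s + 1.26)/(s^3 + 6.6*s^2 + 12.19*s + 5.04)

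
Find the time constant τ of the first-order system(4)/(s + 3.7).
First-order system: τ = -1/pole. Pole = -3.7. τ = -1/(-3.7) = 0.2703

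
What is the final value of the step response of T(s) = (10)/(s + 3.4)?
FVT: lim_{t→∞} y(t) = lim_{s→0} s*Y(s) where Y(s) = T(s)/s.
= lim_{s→0} T(s) = T(0) = num(0)/den(0) = 10/3.4 = 2.941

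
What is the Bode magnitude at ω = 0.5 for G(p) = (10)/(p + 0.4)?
Substitute p = j*0.5: G(j0.5) = 9.7561 - 12.1951j.
|G(j0.5)| = sqrt(Re² + Im²) = 15.62.
20*log₁₀(15.62) = 23.87 dB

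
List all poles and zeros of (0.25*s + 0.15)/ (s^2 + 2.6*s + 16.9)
Set denominator = 0: s^2 + 2.6*s + 16.9 = 0 → Poles: -1.3 + 3.9j, -1.3 - 3.9j
Set numerator = 0: 0.25*s + 0.15 = 0 → Zeros: -0.6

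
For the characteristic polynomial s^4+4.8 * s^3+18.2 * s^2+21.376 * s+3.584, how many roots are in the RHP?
s^4 + 4.8*s^3 + 18.2*s^2 + 21.376*s + 3.584 = (s + 0.2)(s + 1.4)(s^2 + 3.2*s + 12.8). Poles: -0.2, -1.4, -1.6 + 3.2j, -1.6 - 3.2j. RHP poles (Re>0): 0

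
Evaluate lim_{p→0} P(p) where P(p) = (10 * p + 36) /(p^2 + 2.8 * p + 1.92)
DC gain = P(0) = num(0)/den(0) = 36/1.92 = 18.75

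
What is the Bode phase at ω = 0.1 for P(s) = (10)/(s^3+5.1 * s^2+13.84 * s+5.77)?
Substitute s = j*0.1: P(j0.1) = 1.65195 - 0.399484j.
∠P(j0.1) = atan2(Im, Re) = atan2(-0.399484, 1.65195) = -13.59°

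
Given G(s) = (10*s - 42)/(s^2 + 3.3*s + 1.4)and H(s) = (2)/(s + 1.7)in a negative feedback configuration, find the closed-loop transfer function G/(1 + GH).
Closed-loop T = G/(1+GH).
Numerator: G_num * H_den = 10*s^2 - 25*s - 71.4.
Denominator: G_den * H_den + G_num * H_num = (s^3 + 5*s^2 + 7.01*s + 2.38) + (20*s - 84) = s^3 + 5*s^2 + 27.01*s - 81.62.
T(s) = (10*s^2 - 25*s - 71.4)/(s^3 + 5*s^2 + 27.01*s - 81.62)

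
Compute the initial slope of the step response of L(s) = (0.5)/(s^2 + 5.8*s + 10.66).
IVT: y'(0⁺) = lim_{s→∞} s²·Y(s) = lim_{s→∞} s·L(s).
deg(num) = 0, deg(den) = 2, relative degree = 2 ≥ 2, so s·L(s) → 0. Initial slope = 0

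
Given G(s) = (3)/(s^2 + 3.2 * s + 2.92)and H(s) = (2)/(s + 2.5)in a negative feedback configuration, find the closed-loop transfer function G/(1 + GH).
Closed-loop T = G/(1+GH).
Numerator: G_num * H_den = 3*s + 7.5.
Denominator: G_den * H_den + G_num * H_num = (s^3 + 5.7*s^2 + 10.92*s + 7.3) + (6) = s^3 + 5.7*s^2 + 10.92*s + 13.3.
T(s) = (3*s + 7.5)/(s^3 + 5.7*s^2 + 10.92*s + 13.3)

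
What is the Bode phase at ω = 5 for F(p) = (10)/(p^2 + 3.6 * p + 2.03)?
Substitute p = j*5: F(j5) = -0.269721 - 0.211362j.
∠F(j5) = atan2(Im, Re) = atan2(-0.211362, -0.269721) = -141.92°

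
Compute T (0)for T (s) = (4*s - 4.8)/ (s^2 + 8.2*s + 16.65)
DC gain = T(0) = num(0)/den(0) = -4.8/16.65 = -0.2883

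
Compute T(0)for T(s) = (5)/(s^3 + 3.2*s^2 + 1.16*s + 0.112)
DC gain = T(0) = num(0)/den(0) = 5/0.112 = 44.64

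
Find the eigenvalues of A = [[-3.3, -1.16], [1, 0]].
Eigenvalues solve det(λI - A) = 0.
Characteristic polynomial: λ^2 + 3.3*λ + 1.16 = 0.
Factor: (λ + 2.9)(λ + 0.4) = 0.
Roots: -0.4, -2.9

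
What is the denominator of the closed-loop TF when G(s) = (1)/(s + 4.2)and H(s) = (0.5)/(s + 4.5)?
Characteristic poly = G_den * H_den + G_num * H_num = (s^2 + 8.7*s + 18.9) + (0.5) = s^2 + 8.7*s + 19.4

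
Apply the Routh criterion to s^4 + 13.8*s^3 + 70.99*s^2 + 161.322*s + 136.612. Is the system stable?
Routh array:
s^4: [1, 70.99, 136.612]; s^3: [13.8, 161.322]; s^2: [59.3, 136.612]; s^1: [129.53]; s^0: [136.612]
First column: [1, 13.8, 59.3, 129.53, 136.612]. Sign changes = 0.
Yes, stable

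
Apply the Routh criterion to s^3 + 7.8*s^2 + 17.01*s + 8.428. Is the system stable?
Routh array:
s^3: [1, 17.01]; s^2: [7.8, 8.428]; s^1: [15.9295]; s^0: [8.428]
First column: [1, 7.8, 15.9295, 8.428]. Sign changes = 0.
Yes, stable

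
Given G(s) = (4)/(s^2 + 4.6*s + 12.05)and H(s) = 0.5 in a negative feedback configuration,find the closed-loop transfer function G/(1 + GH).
Closed-loop T = G/(1+GH).
Numerator: G_num * H_den = 4.
Denominator: G_den * H_den + G_num * H_num = (s^2 + 4.6*s + 12.05) + (2) = s^2 + 4.6*s + 14.05.
T(s) = (4)/(s^2 + 4.6*s + 14.05)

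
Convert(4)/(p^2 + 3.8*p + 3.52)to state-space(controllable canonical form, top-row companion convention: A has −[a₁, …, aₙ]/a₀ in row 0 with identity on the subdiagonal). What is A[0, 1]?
Reachable canonical form for den = p^2 + 3.8*p + 3.52: top row of A = -[a₁,a₂,...,aₙ]/a₀, ones on the subdiagonal, zeros elsewhere.
A = [[-3.8, -3.52], [1, 0]].
A[0,1] = -3.52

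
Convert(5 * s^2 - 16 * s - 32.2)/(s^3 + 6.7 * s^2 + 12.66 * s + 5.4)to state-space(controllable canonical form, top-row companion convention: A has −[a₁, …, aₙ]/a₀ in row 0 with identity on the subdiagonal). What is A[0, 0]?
Reachable canonical form for den = s^3 + 6.7*s^2 + 12.66*s + 5.4: top row of A = -[a₁,a₂,...,aₙ]/a₀, ones on the subdiagonal, zeros elsewhere.
A = [[-6.7, -12.66, -5.4], [1, 0, 0], [0, 1, 0]].
A[0,0] = -6.7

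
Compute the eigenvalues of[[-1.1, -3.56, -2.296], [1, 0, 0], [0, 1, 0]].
Eigenvalues solve det(λI - A) = 0.
Characteristic polynomial: λ^3 + 1.1*λ^2 + 3.56*λ + 2.296 = 0.
Factor: (λ + 0.7)(λ^2 + 0.4*λ + 3.28) = 0.
Roots: -0.2 + 1.8j, -0.2 - 1.8j, -0.7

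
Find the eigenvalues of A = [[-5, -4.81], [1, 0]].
Eigenvalues solve det(λI - A) = 0.
Characteristic polynomial: λ^2 + 5*λ + 4.81 = 0.
Factor: (λ + 1.3)(λ + 3.7) = 0.
Roots: -1.3, -3.7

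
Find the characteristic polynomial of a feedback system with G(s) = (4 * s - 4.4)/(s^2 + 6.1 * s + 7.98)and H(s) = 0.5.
Characteristic poly = G_den * H_den + G_num * H_num = (s^2 + 6.1*s + 7.98) + (2*s - 2.2) = s^2 + 8.1*s + 5.78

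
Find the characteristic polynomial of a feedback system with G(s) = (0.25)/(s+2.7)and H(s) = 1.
Characteristic poly = G_den * H_den + G_num * H_num = (s + 2.7) + (0.25) = s + 2.95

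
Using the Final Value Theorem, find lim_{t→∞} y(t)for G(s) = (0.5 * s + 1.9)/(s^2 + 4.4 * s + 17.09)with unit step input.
FVT: lim_{t→∞} y(t) = lim_{s→0} s*Y(s) where Y(s) = G(s)/s.
= lim_{s→0} G(s) = G(0) = num(0)/den(0) = 1.9/17.09 = 0.1112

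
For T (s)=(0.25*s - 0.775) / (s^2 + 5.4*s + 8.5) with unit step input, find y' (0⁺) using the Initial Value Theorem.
IVT: y'(0⁺) = lim_{s→∞} s²·Y(s) = lim_{s→∞} s·T(s).
deg(num) = 1, deg(den) = 2, relative degree = 1, so s·T(s) → (leading num)/(leading den) = 0.25/1 = 0.25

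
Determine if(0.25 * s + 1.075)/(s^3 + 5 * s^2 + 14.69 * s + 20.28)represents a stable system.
Denominator: s^3 + 5*s^2 + 14.69*s + 20.28 = (s + 2.4)(s^2 + 2.6*s + 8.45). Poles: -1.3 + 2.6j, -1.3 - 2.6j, -2.4. All Re(p)<0: Yes (stable)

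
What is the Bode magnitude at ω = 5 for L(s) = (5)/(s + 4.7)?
Substitute s = j*5: L(j5) = 0.499044 - 0.530898j.
|L(j5)| = sqrt(Re² + Im²) = 0.7286.
20*log₁₀(0.7286) = -2.75 dB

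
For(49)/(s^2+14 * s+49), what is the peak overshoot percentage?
Standard form: ωn²/(s²+2ζωn·s+ωn²) → ωn = 7, ζ = 1.
ζ ≥ 1, so the response is non-oscillatory: peak overshoot = 0%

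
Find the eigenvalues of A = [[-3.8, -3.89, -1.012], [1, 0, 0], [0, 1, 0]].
Eigenvalues solve det(λI - A) = 0.
Characteristic polynomial: λ^3 + 3.8*λ^2 + 3.89*λ + 1.012 = 0.
Factor: (λ + 1.1)(λ + 2.3)(λ + 0.4) = 0.
Roots: -0.4, -1.1, -2.3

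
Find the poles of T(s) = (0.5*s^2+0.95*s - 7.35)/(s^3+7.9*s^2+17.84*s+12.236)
Set denominator = 0: s^3 + 7.9*s^2 + 17.84*s + 12.236 = (s + 4.6)(s + 1.9)(s + 1.4) = 0 → Poles: -1.4, -1.9, -4.6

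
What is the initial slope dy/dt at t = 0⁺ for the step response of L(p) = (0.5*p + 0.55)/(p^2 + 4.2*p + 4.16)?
IVT: y'(0⁺) = lim_{p→∞} p²·Y(p) = lim_{p→∞} p·L(p).
deg(num) = 1, deg(den) = 2, relative degree = 1, so p·L(p) → (leading num)/(leading den) = 0.5/1 = 0.5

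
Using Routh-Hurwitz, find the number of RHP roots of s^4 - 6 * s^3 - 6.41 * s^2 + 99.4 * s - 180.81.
Routh array:
s^4: [1, -6.41, -180.81]; s^3: [-6, 99.4]; s^2: [10.1567, -180.81]; s^1: [-7.4126]; s^0: [-180.81]
First column: [1, -6, 10.1567, -7.4126, -180.81]. Sign changes = RHP roots = 3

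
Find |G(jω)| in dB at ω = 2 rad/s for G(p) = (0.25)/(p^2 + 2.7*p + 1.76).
Substitute p = j*2: G(j2) = -0.016385 - 0.0394996j.
|G(j2)| = sqrt(Re² + Im²) = 0.04276.
20*log₁₀(0.04276) = -27.38 dB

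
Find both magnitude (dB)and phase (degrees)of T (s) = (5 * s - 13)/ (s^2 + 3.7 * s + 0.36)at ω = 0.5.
Substitute s = j*0.5: T(j0.5) = 0.930239 + 7.08234j.
|T| = 20*log₁₀(sqrt(Re²+Im²)) = 17.08 dB.
∠T = atan2(Im, Re) = 82.52°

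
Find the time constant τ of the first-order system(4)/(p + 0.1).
First-order system: τ = -1/pole. Pole = -0.1. τ = -1/(-0.1) = 10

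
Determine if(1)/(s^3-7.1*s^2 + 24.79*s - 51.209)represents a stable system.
Denominator: s^3 - 7.1*s^2 + 24.79*s - 51.209 = (s - 4.1)(s^2 - 3*s + 12.49). Poles: 1.5 + 3.2j, 1.5 - 3.2j, 4.1. All Re(p)<0: No (unstable)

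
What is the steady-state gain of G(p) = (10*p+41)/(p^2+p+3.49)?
DC gain = G(0) = num(0)/den(0) = 41/3.49 = 11.75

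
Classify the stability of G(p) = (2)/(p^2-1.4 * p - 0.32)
Denominator: p^2 - 1.4*p - 0.32 = (p - 1.6)(p + 0.2). Poles: -0.2, 1.6. Unstable (1 pole(s) in RHP)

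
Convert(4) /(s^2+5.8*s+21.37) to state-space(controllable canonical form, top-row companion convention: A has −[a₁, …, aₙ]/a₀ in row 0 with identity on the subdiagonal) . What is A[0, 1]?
Reachable canonical form for den = s^2 + 5.8*s + 21.37: top row of A = -[a₁,a₂,...,aₙ]/a₀, ones on the subdiagonal, zeros elsewhere.
A = [[-5.8, -21.37], [1, 0]].
A[0,1] = -21.37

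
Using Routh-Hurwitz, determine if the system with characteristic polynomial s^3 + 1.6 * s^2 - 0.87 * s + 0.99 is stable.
Routh array:
s^3: [1, -0.87]; s^2: [1.6, 0.99]; s^1: [-1.48875]; s^0: [0.99]
First column: [1, 1.6, -1.48875, 0.99]. Sign changes = 2.
No, unstable (2 RHP root(s))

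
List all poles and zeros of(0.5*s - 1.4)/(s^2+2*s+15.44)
Set denominator = 0: s^2 + 2*s + 15.44 = 0 → Poles: -1 + 3.8j, -1 - 3.8j
Set numerator = 0: 0.5*s - 1.4 = 0 → Zeros: 2.8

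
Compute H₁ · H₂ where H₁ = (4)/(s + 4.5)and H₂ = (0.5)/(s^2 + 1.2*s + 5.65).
Series: H = H₁ · H₂ = (n₁·n₂)/(d₁·d₂).
Num: n₁·n₂ = 2. Den: d₁·d₂ = s^3 + 5.7*s^2 + 11.05*s + 25.425.
H(s) = (2)/(s^3 + 5.7*s^2 + 11.05*s + 25.425)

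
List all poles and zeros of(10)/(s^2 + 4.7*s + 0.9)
Set denominator = 0: s^2 + 4.7*s + 0.9 = (s + 0.2)(s + 4.5) = 0 → Poles: -0.2, -4.5
Numerator is a nonzero constant (10) → Zeros: none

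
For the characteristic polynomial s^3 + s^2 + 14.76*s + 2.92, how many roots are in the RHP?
s^3 + s^2 + 14.76*s + 2.92 = (s + 0.2)(s^2 + 0.8*s + 14.6). Poles: -0.2, -0.4 + 3.8j, -0.4 - 3.8j. RHP poles (Re>0): 0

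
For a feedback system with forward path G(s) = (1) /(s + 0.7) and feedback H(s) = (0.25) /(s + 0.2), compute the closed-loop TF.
Closed-loop T = G/(1+GH).
Numerator: G_num * H_den = s + 0.2.
Denominator: G_den * H_den + G_num * H_num = (s^2 + 0.9*s + 0.14) + (0.25) = s^2 + 0.9*s + 0.39.
T(s) = (s + 0.2)/(s^2 + 0.9*s + 0.39)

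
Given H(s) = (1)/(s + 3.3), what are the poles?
Set denominator = 0: s + 3.3 = 0 → Poles: -3.3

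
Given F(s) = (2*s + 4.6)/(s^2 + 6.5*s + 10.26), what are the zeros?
Set numerator = 0: 2*s + 4.6 = 0 → Zeros: -2.3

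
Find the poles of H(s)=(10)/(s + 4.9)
Set denominator = 0: s + 4.9 = 0 → Poles: -4.9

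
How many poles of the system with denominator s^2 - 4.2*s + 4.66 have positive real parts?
Poles: 2.1 + 0.5j, 2.1 - 0.5j. RHP poles (Re>0): 2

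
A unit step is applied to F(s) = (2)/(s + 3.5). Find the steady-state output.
FVT: lim_{t→∞} y(t) = lim_{s→0} s*Y(s) where Y(s) = F(s)/s.
= lim_{s→0} F(s) = F(0) = num(0)/den(0) = 2/3.5 = 0.5714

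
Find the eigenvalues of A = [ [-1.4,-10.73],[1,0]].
Eigenvalues solve det(λI - A) = 0.
Characteristic polynomial: λ^2 + 1.4*λ + 10.73 = 0.
Roots: -0.7 + 3.2j, -0.7 - 3.2j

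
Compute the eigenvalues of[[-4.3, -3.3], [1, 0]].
Eigenvalues solve det(λI - A) = 0.
Characteristic polynomial: λ^2 + 4.3*λ + 3.3 = 0.
Factor: (λ + 1)(λ + 3.3) = 0.
Roots: -1, -3.3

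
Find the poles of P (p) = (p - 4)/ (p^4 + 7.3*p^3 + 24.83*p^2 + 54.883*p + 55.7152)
Set denominator = 0: p^4 + 7.3*p^3 + 24.83*p^2 + 54.883*p + 55.7152 = (p + 2.3)(p + 3.2)(p^2 + 1.8*p + 7.57) = 0 → Poles: -0.9 + 2.6j, -0.9 - 2.6j, -2.3, -3.2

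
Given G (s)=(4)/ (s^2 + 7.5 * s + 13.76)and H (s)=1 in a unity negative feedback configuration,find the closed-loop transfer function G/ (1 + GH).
Closed-loop T = G/(1+GH).
Numerator: G_num * H_den = 4.
Denominator: G_den * H_den + G_num * H_num = (s^2 + 7.5*s + 13.76) + (4) = s^2 + 7.5*s + 17.76.
T(s) = (4)/(s^2 + 7.5*s + 17.76)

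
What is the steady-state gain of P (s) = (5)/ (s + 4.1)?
DC gain = P(0) = num(0)/den(0) = 5/4.1 = 1.22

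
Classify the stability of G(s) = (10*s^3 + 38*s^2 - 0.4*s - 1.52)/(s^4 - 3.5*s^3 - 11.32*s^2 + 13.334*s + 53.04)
Denominator: s^4 - 3.5*s^3 - 11.32*s^2 + 13.334*s + 53.04 = (s - 2.5)(s - 4.8)(s^2 + 3.8*s + 4.42). Poles: -1.9 + 0.9j, -1.9 - 0.9j, 2.5, 4.8. Unstable (2 pole(s) in RHP)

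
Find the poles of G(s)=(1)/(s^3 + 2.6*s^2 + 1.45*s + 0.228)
Set denominator = 0: s^3 + 2.6*s^2 + 1.45*s + 0.228 = (s + 0.3)(s + 1.9)(s + 0.4) = 0 → Poles: -0.3, -0.4, -1.9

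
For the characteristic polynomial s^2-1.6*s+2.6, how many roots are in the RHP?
Poles: 0.8 + 1.4j, 0.8 - 1.4j. RHP poles (Re>0): 2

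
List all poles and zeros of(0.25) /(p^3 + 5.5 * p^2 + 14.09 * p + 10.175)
Set denominator = 0: p^3 + 5.5*p^2 + 14.09*p + 10.175 = (p + 1.1)(p^2 + 4.4*p + 9.25) = 0 → Poles: -1.1, -2.2 + 2.1j, -2.2 - 2.1j
Numerator is a nonzero constant (0.25) → Zeros: none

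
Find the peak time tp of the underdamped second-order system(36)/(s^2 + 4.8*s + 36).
Standard form: ωn²/(s²+2ζωn·s+ωn²) → ωn = 6, ζ = 0.4.
ωd = ωn·√(1-ζ²) = 6·√(1-0.4²) = 5.499.
tp = π/ωd = π/5.499 = 0.5713 s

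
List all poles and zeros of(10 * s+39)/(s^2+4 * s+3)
Set denominator = 0: s^2 + 4*s + 3 = (s + 3)(s + 1) = 0 → Poles: -1, -3
Set numerator = 0: 10*s + 39 = 0 → Zeros: -3.9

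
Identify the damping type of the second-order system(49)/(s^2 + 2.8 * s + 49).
Standard form: ωn²/(s²+2ζωn·s+ωn²) gives ωn=7, ζ=0.2.
Underdamped (ζ = 0.2 < 1)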